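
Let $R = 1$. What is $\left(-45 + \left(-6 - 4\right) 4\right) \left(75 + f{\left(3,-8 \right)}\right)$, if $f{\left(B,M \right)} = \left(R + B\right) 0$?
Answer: $-6375$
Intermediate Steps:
$f{\left(B,M \right)} = 0$ ($f{\left(B,M \right)} = \left(1 + B\right) 0 = 0$)
$\left(-45 + \left(-6 - 4\right) 4\right) \left(75 + f{\left(3,-8 \right)}\right) = \left(-45 + \left(-6 - 4\right) 4\right) \left(75 + 0\right) = \left(-45 - 40\right) 75 = \left(-85\right) 75 = -6375$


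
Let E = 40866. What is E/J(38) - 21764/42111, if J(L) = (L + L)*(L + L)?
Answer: 797599631/121616568 ≈ 6.5583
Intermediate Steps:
J(L) = 4*L**2 (J(L) = (2*L)*(2*L) = 4*L**2)
E/J(38) - 21764/42111 = 40866/((4*38**2)) - 21764/42111 = 40866/((4*1444)) - 21764*1/42111 = 40866/5776 - 21764/42111 = 40866*(1/5776) - 21764/42111 = 20433/2888 - 21764/42111 = 797599631/121616568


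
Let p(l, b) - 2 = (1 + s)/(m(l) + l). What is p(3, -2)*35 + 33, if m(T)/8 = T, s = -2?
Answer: 2746/27 ≈ 101.70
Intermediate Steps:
m(T) = 8*T
p(l, b) = 2 - 1/(9*l) (p(l, b) = 2 + (1 - 2)/(8*l + l) = 2 - 1/(9*l))
p(3, -2)*35 + 33 = (2 - 1/9/3)*35 + 33 = (2 - 1/9*1/3)*35 + 33 = (2 - 1/27)*35 + 33 = (53/27)*35 + 33 = 1855/27 + 33 = 2746/27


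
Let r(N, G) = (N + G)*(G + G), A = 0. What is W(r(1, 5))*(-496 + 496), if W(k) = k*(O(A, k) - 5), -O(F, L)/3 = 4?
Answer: 0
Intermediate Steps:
O(F, L) = -12 (O(F, L) = -3*4 = -12)
r(N, G) = 2*G*(G + N) (r(N, G) = (G + N)*(2*G) = 2*G*(G + N))
W(k) = -17*k (W(k) = k*(-12 - 5) = k*(-17) = -17*k)
W(r(1, 5))*(-496 + 496) = (-34*5*(5 + 1))*(-496 + 496) = -34*5*6*0 = -17*60*0 = -1020*0 = 0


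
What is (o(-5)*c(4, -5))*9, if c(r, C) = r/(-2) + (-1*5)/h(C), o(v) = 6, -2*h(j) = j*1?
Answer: -216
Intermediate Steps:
h(j) = -j/2
c(r, C) = 10/C - r/2 (c(r, C) = r/(-2) + (-1*5)/((-C/2)) = r*(-½) - (-10)/C = -r/2 + 10/C = 10/C - r/2)
(o(-5)*c(4, -5))*9 = (6*(10/(-5) - ½*4))*9 = (6*(10*(-⅕) - 2))*9 = (6*(-2 - 2))*9 = (6*(-4))*9 = -24*9 = -216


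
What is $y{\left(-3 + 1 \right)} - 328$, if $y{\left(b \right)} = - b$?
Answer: $-326$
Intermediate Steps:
$y{\left(-3 + 1 \right)} - 328 = - (-3 + 1) - 328 = \left(-1\right) \left(-2\right) - 328 = 2 - 328 = -326$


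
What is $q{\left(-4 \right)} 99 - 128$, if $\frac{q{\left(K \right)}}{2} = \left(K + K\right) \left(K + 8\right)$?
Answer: $-6464$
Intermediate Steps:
$q{\left(K \right)} = 4 K \left(8 + K\right)$ ($q{\left(K \right)} = 2 \left(K + K\right) \left(K + 8\right) = 2 \cdot 2 K \left(8 + K\right) = 4 K \left(8 + K\right)$)
$q{\left(-4 \right)} 99 - 128 = 4 \left(-4\right) \left(8 - 4\right) 99 - 128 = 4 \left(-4\right) 4 \cdot 99 - 128 = \left(-64\right) 99 - 128 = -6336 - 128 = -6464$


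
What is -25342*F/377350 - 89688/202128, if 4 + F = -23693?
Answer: 2528124115439/1589020850 ≈ 1591.0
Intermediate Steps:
F = -23697 (F = -4 - 23693 = -23697)
-25342*F/377350 - 89688/202128 = -25342/(377350/(-23697)) - 89688/202128 = -25342/(377350*(-1/23697)) - 89688*1/202128 = -25342/(-377350/23697) - 3737/8422 = -25342*(-23697/377350) - 3737/8422 = 300264687/188675 - 3737/8422 = 2528124115439/1589020850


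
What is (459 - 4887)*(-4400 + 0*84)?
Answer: 19483200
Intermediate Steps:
(459 - 4887)*(-4400 + 0*84) = -4428*(-4400 + 0) = -4428*(-4400) = 19483200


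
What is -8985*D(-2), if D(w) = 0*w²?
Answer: 0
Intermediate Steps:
D(w) = 0
-8985*D(-2) = -8985*0 = 0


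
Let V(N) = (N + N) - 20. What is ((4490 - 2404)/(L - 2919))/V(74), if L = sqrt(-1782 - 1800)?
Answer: -1014839/181848384 - 1043*I*sqrt(398)/181848384 ≈ -0.0055807 - 0.00011442*I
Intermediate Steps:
V(N) = -20 + 2*N (V(N) = 2*N - 20 = -20 + 2*N)
L = 3*I*sqrt(398) (L = sqrt(-3582) = 3*I*sqrt(398) ≈ 59.85*I)
((4490 - 2404)/(L - 2919))/V(74) = ((4490 - 2404)/(3*I*sqrt(398) - 2919))/(-20 + 2*74) = (2086/(-2919 + 3*I*sqrt(398)))/(-20 + 148) = (2086/(-2919 + 3*I*sqrt(398)))/128 = (2086/(-2919 + 3*I*sqrt(398)))*(1/128) = 1043/(64*(-2919 + 3*I*sqrt(398)))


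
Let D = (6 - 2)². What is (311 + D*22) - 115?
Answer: 548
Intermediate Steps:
D = 16 (D = 4² = 16)
(311 + D*22) - 115 = (311 + 16*22) - 115 = (311 + 352) - 115 = 663 - 115 = 548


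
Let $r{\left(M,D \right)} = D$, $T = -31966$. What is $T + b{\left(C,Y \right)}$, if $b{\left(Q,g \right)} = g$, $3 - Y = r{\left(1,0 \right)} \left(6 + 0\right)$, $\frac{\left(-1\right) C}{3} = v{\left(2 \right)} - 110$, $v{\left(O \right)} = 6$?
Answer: $-31963$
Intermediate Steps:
$C = 312$ ($C = - 3 \left(6 - 110\right) = \left(-3\right) \left(-104\right) = 312$)
$Y = 3$ ($Y = 3 - 0 \left(6 + 0\right) = 3 - 0 \cdot 6 = 3 - 0 = 3 + 0 = 3$)
$T + b{\left(C,Y \right)} = -31966 + 3 = -31963$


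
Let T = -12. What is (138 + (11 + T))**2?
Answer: 18769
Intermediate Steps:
(138 + (11 + T))**2 = (138 + (11 - 12))**2 = (138 - 1)**2 = 137**2 = 18769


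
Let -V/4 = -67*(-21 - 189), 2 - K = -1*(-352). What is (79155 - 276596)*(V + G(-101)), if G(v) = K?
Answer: 11181083830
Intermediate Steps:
K = -350 (K = 2 - (-1)*(-352) = 2 - 1*352 = 2 - 352 = -350)
G(v) = -350
V = -56280 (V = -(-268)*(-21 - 189) = -(-268)*(-210) = -4*14070 = -56280)
(79155 - 276596)*(V + G(-101)) = (79155 - 276596)*(-56280 - 350) = -197441*(-56630) = 11181083830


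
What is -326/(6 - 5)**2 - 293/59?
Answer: -19527/59 ≈ -330.97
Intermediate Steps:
-326/(6 - 5)**2 - 293/59 = -326/(1**2) - 293*1/59 = -326/1 - 293/59 = -326*1 - 293/59 = -326 - 293/59 = -19527/59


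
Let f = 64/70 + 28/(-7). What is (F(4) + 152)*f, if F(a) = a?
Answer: -16848/35 ≈ -481.37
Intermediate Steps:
f = -108/35 (f = 64*(1/70) + 28*(-1/7) = 32/35 - 4 = -108/35 ≈ -3.0857)
(F(4) + 152)*f = (4 + 152)*(-108/35) = 156*(-108/35) = -16848/35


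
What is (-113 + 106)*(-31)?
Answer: 217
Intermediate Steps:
(-113 + 106)*(-31) = -7*(-31) = 217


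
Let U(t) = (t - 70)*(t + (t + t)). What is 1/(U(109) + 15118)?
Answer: 1/27871 ≈ 3.5880e-5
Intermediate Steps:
U(t) = 3*t*(-70 + t) (U(t) = (-70 + t)*(t + 2*t) = (-70 + t)*(3*t) = 3*t*(-70 + t))
1/(U(109) + 15118) = 1/(3*109*(-70 + 109) + 15118) = 1/(3*109*39 + 15118) = 1/(12753 + 15118) = 1/27871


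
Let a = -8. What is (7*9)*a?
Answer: -504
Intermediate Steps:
(7*9)*a = (7*9)*(-8) = 63*(-8) = -504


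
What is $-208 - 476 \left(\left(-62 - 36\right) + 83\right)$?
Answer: $6932$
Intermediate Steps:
$-208 - 476 \left(\left(-62 - 36\right) + 83\right) = -208 - 476 \left(-98 + 83\right) = -208 - -7140 = -208 + 7140 = 6932$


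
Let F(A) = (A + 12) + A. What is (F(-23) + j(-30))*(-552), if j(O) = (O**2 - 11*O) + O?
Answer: -643632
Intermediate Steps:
F(A) = 12 + 2*A (F(A) = (12 + A) + A = 12 + 2*A)
j(O) = O**2 - 10*O
(F(-23) + j(-30))*(-552) = ((12 + 2*(-23)) - 30*(-10 - 30))*(-552) = ((12 - 46) - 30*(-40))*(-552) = (-34 + 1200)*(-552) = 1166*(-552) = -643632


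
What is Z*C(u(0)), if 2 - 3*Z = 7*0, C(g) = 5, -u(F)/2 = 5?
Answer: 10/3 ≈ 3.3333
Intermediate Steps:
u(F) = -10 (u(F) = -2*5 = -10)
Z = ⅔ (Z = ⅔ - 7*0/3 = ⅔ - ⅓*0 = ⅔ + 0 = ⅔ ≈ 0.66667)
Z*C(u(0)) = (⅔)*5 = 10/3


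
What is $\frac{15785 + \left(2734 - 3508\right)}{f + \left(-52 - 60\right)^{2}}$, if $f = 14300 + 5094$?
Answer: $\frac{15011}{31938} \approx 0.47$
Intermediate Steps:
$f = 19394$
$\frac{15785 + \left(2734 - 3508\right)}{f + \left(-52 - 60\right)^{2}} = \frac{15785 + \left(2734 - 3508\right)}{19394 + \left(-52 - 60\right)^{2}} = \frac{15785 + \left(2734 - 3508\right)}{19394 + \left(-112\right)^{2}} = \frac{15785 - 774}{19394 + 12544} = \frac{15011}{31938}$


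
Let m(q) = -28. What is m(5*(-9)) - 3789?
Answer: -3817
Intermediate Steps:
m(5*(-9)) - 3789 = -28 - 3789 = -3817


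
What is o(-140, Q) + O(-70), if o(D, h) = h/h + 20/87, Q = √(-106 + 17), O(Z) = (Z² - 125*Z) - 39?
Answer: 1184264/87 ≈ 13612.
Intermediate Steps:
O(Z) = -39 + Z² - 125*Z
Q = I*√89 (Q = √(-89) = I*√89 ≈ 9.434*I)
o(D, h) = 107/87 (o(D, h) = 1 + 20*(1/87) = 1 + 20/87 = 107/87)
o(-140, Q) + O(-70) = 107/87 + (-39 + (-70)² - 125*(-70)) = 107/87 + (-39 + 4900 + 8750) = 107/87 + 13611 = 1184264/87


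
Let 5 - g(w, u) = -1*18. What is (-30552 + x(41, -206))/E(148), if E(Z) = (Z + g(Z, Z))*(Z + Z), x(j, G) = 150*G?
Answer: -1707/1406 ≈ -1.2141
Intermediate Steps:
g(w, u) = 23 (g(w, u) = 5 - (-1)*18 = 5 - 1*(-18) = 5 + 18 = 23)
E(Z) = 2*Z*(23 + Z) (E(Z) = (Z + 23)*(Z + Z) = (23 + Z)*(2*Z) = 2*Z*(23 + Z))
(-30552 + x(41, -206))/E(148) = (-30552 + 150*(-206))/((2*148*(23 + 148))) = (-30552 - 30900)/((2*148*171)) = -61452/50616 = -61452*1/50616 = -1707/1406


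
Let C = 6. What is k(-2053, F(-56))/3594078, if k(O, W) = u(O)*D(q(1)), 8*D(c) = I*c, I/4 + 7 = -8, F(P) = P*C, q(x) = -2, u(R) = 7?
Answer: 35/1198026 ≈ 2.9215e-5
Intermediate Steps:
F(P) = 6*P (F(P) = P*6 = 6*P)
I = -60 (I = -28 + 4*(-8) = -28 - 32 = -60)
D(c) = -15*c/2 (D(c) = (-60*c)/8 = -15*c/2)
k(O, W) = 105 (k(O, W) = 7*(-15/2*(-2)) = 7*15 = 105)
k(-2053, F(-56))/3594078 = 105/3594078 = 105*(1/3594078) = 35/1198026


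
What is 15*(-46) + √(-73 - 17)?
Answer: -690 + 3*I*√10 ≈ -690.0 + 9.4868*I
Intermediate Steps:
15*(-46) + √(-73 - 17) = -690 + √(-90) = -690 + 3*I*√10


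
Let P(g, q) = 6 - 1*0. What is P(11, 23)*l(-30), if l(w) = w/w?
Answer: 6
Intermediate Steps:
P(g, q) = 6 (P(g, q) = 6 + 0 = 6)
l(w) = 1
P(11, 23)*l(-30) = 6*1 = 6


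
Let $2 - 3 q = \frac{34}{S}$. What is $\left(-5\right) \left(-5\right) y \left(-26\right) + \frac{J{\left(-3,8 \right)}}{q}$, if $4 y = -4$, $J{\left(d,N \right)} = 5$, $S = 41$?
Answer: $\frac{10605}{16} \approx 662.81$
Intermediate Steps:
$q = \frac{16}{41}$ ($q = \frac{2}{3} - \frac{34 \cdot \frac{1}{41}}{3} = \frac{2}{3} - \frac{34}{123} = \frac{16}{41} \approx 0.39024$)
$y = -1$ ($y = \frac{1}{4} \left(-4\right) = -1$)
$\left(-5\right) \left(-5\right) y \left(-26\right) + \frac{J{\left(-3,8 \right)}}{q} = \left(-5\right) \left(-5\right) \left(-1\right) \left(-26\right) + \frac{5}{\frac{16}{41}} = 25 \left(-1\right) \left(-26\right) + 5 \cdot \frac{41}{16} = \left(-25\right) \left(-26\right) + \frac{205}{16} = 650 + \frac{205}{16} = \frac{10605}{16}$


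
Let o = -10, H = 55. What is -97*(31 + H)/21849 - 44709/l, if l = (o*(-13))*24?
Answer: -334291327/22722960 ≈ -14.712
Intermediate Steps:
l = 3120 (l = -10*(-13)*24 = 130*24 = 3120)
-97*(31 + H)/21849 - 44709/l = -97*(31 + 55)/21849 - 44709/3120 = -97*86*(1/21849) - 44709*1/3120 = -8342*1/21849 - 14903/1040 = -8342/21849 - 14903/1040 = -334291327/22722960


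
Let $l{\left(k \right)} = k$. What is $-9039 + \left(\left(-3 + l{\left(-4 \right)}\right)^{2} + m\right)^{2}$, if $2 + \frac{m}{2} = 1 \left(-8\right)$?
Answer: $-8198$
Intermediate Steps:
$m = -20$ ($m = -4 + 2 \cdot 1 \left(-8\right) = -4 + 2 \left(-8\right) = -4 - 16 = -20$)
$-9039 + \left(\left(-3 + l{\left(-4 \right)}\right)^{2} + m\right)^{2} = -9039 + \left(\left(-3 - 4\right)^{2} - 20\right)^{2} = -9039 + \left(\left(-7\right)^{2} - 20\right)^{2} = -9039 + \left(49 - 20\right)^{2} = -9039 + 29^{2} = -9039 + 841 = -8198$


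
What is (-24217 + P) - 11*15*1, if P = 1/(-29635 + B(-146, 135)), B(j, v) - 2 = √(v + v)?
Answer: -21410185793691/878114419 - 3*√30/878114419 ≈ -24382.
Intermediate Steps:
B(j, v) = 2 + √2*√v (B(j, v) = 2 + √(v + v) = 2 + √(2*v) = 2 + √2*√v)
P = 1/(-29633 + 3*√30) (P = 1/(-29635 + (2 + √2*√135)) = 1/(-29635 + (2 + √2*(3*√15))) = 1/(-29635 + (2 + 3*√30)) = 1/(-29633 + 3*√30) ≈ -3.3765e-5)
(-24217 + P) - 11*15*1 = (-24217 + (-29633/878114419 - 3*√30/878114419)) - 11*15*1 = (-21265296914556/878114419 - 3*√30/878114419) - 165*1 = (-21265296914556/878114419 - 3*√30/878114419) - 165 = -21410185793691/878114419 - 3*√30/878114419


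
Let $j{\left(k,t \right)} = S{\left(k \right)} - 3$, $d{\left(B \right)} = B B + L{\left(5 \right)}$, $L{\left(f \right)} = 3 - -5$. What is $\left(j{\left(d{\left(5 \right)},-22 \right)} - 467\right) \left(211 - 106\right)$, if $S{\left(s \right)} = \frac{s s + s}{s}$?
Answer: $-45780$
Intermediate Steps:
$L{\left(f \right)} = 8$ ($L{\left(f \right)} = 3 + 5 = 8$)
$d{\left(B \right)} = 8 + B^{2}$ ($d{\left(B \right)} = B B + 8 = B^{2} + 8 = 8 + B^{2}$)
$S{\left(s \right)} = \frac{s + s^{2}}{s}$ ($S{\left(s \right)} = \frac{s^{2} + s}{s} = \frac{s + s^{2}}{s}$)
$j{\left(k,t \right)} = -2 + k$ ($j{\left(k,t \right)} = \left(1 + k\right) - 3 = -2 + k$)
$\left(j{\left(d{\left(5 \right)},-22 \right)} - 467\right) \left(211 - 106\right) = \left(\left(-2 + \left(8 + 5^{2}\right)\right) - 467\right) \left(211 - 106\right) = \left(\left(-2 + \left(8 + 25\right)\right) - 467\right) 105 = \left(\left(-2 + 33\right) - 467\right) 105 = \left(31 - 467\right) 105 = \left(-436\right) 105 = -45780$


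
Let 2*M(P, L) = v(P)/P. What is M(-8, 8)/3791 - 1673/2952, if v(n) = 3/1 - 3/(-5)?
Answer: -7928759/13988790 ≈ -0.56679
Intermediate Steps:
v(n) = 18/5 (v(n) = 3*1 - 3*(-⅕) = 3 + ⅗ = 18/5)
M(P, L) = 9/(5*P) (M(P, L) = (18/(5*P))/2 = 9/(5*P))
M(-8, 8)/3791 - 1673/2952 = ((9/5)/(-8))/3791 - 1673/2952 = ((9/5)*(-⅛))*(1/3791) - 1673*1/2952 = -9/40*1/3791 - 1673/2952 = -9/151640 - 1673/2952 = -7928759/13988790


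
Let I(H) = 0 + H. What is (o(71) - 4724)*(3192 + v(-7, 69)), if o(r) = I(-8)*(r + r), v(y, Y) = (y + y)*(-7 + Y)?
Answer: -13618640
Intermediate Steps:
v(y, Y) = 2*y*(-7 + Y) (v(y, Y) = (2*y)*(-7 + Y) = 2*y*(-7 + Y))
I(H) = H
o(r) = -16*r (o(r) = -8*(r + r) = -16*r)
(o(71) - 4724)*(3192 + v(-7, 69)) = (-16*71 - 4724)*(3192 + 2*(-7)*(-7 + 69)) = (-1136 - 4724)*(3192 + 2*(-7)*62) = -5860*(3192 - 868) = -5860*2324 = -13618640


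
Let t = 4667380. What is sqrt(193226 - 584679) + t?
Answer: 4667380 + I*sqrt(391453) ≈ 4.6674e+6 + 625.66*I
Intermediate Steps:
sqrt(193226 - 584679) + t = sqrt(193226 - 584679) + 4667380 = sqrt(-391453) + 4667380 = I*sqrt(391453) + 4667380 = 4667380 + I*sqrt(391453)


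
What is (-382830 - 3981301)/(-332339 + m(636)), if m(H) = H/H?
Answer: 4364131/332338 ≈ 13.132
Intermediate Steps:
m(H) = 1
(-382830 - 3981301)/(-332339 + m(636)) = (-382830 - 3981301)/(-332339 + 1) = -4364131/(-332338) = -4364131*(-1/332338) = 4364131/332338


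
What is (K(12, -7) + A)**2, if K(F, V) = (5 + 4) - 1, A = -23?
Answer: 225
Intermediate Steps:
K(F, V) = 8 (K(F, V) = 9 - 1 = 8)
(K(12, -7) + A)**2 = (8 - 23)**2 = (-15)**2 = 225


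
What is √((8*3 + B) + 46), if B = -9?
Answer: √61 ≈ 7.8102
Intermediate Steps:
√((8*3 + B) + 46) = √((8*3 - 9) + 46) = √((24 - 9) + 46) = √(15 + 46) = √61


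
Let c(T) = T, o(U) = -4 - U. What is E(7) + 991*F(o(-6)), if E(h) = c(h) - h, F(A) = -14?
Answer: -13874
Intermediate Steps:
E(h) = 0 (E(h) = h - h = 0)
E(7) + 991*F(o(-6)) = 0 + 991*(-14) = 0 - 13874 = -13874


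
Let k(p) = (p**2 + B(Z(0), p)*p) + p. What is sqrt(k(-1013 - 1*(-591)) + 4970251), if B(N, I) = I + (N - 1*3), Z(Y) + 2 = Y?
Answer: sqrt(5328107) ≈ 2308.3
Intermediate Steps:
Z(Y) = -2 + Y
B(N, I) = -3 + I + N (B(N, I) = I + (N - 3) = I + (-3 + N) = -3 + I + N)
k(p) = p + p**2 + p*(-5 + p) (k(p) = (p**2 + (-3 + p + (-2 + 0))*p) + p = (p**2 + (-3 + p - 2)*p) + p = (p**2 + (-5 + p)*p) + p = (p**2 + p*(-5 + p)) + p = p + p**2 + p*(-5 + p))
sqrt(k(-1013 - 1*(-591)) + 4970251) = sqrt(2*(-1013 - 1*(-591))*(-2 + (-1013 - 1*(-591))) + 4970251) = sqrt(2*(-1013 + 591)*(-2 + (-1013 + 591)) + 4970251) = sqrt(2*(-422)*(-2 - 422) + 4970251) = sqrt(2*(-422)*(-424) + 4970251) = sqrt(357856 + 4970251) = sqrt(5328107)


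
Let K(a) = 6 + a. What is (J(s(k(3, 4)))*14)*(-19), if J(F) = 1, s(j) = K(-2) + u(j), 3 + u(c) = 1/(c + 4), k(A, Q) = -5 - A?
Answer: -266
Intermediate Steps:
u(c) = -3 + 1/(4 + c) (u(c) = -3 + 1/(c + 4) = -3 + 1/(4 + c))
s(j) = 4 + (-11 - 3*j)/(4 + j) (s(j) = (6 - 2) + (-11 - 3*j)/(4 + j) = 4 + (-11 - 3*j)/(4 + j))
(J(s(k(3, 4)))*14)*(-19) = (1*14)*(-19) = 14*(-19) = -266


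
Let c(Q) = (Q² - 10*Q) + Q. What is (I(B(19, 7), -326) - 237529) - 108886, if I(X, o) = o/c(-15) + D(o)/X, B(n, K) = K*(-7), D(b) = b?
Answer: -3055329607/8820 ≈ -3.4641e+5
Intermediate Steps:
c(Q) = Q² - 9*Q
B(n, K) = -7*K
I(X, o) = o/360 + o/X (I(X, o) = o/((-15*(-9 - 15))) + o/X = o/((-15*(-24))) + o/X = o/360 + o/X)
(I(B(19, 7), -326) - 237529) - 108886 = (((1/360)*(-326) - 326/((-7*7))) - 237529) - 108886 = ((-163/180 - 326/(-49)) - 237529) - 108886 = ((-163/180 - 326*(-1/49)) - 237529) - 108886 = ((-163/180 + 326/49) - 237529) - 108886 = (50693/8820 - 237529) - 108886 = -2094955087/8820 - 108886 = -3055329607/8820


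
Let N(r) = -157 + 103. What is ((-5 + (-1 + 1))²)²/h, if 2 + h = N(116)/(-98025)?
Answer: -20421875/65332 ≈ -312.59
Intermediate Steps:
N(r) = -54
h = -65332/32675 (h = -2 - 54/(-98025) = -2 - 54*(-1/98025) = -2 + 18/32675 = -65332/32675 ≈ -1.9994)
((-5 + (-1 + 1))²)²/h = ((-5 + (-1 + 1))²)²/(-65332/32675) = ((-5 + 0)²)²*(-32675/65332) = ((-5)²)²*(-32675/65332) = 25²*(-32675/65332) = 625*(-32675/65332) = -20421875/65332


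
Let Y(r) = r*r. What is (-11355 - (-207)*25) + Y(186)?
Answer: 28416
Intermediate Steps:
Y(r) = r**2
(-11355 - (-207)*25) + Y(186) = (-11355 - (-207)*25) + 186**2 = (-11355 - 1*(-5175)) + 34596 = (-11355 + 5175) + 34596 = -6180 + 34596 = 28416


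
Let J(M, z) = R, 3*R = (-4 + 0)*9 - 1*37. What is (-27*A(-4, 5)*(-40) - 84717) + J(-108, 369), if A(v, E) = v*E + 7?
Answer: -296344/3 ≈ -98781.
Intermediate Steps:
A(v, E) = 7 + E*v (A(v, E) = E*v + 7 = 7 + E*v)
R = -73/3 (R = ((-4 + 0)*9 - 1*37)/3 = (-4*9 - 37)/3 = (-36 - 37)/3 = (1/3)*(-73) = -73/3 ≈ -24.333)
J(M, z) = -73/3
(-27*A(-4, 5)*(-40) - 84717) + J(-108, 369) = (-27*(7 + 5*(-4))*(-40) - 84717) - 73/3 = (-27*(7 - 20)*(-40) - 84717) - 73/3 = (-27*(-13)*(-40) - 84717) - 73/3 = (351*(-40) - 84717) - 73/3 = (-14040 - 84717) - 73/3 = -98757 - 73/3 = -296344/3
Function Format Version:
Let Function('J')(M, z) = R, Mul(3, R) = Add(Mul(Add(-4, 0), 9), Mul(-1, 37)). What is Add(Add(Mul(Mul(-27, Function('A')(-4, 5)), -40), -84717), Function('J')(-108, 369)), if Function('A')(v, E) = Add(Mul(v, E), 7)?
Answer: Rational(-296344, 3) ≈ -98781.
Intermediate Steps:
Function('A')(v, E) = Add(7, Mul(E, v)) (Function('A')(v, E) = Add(Mul(E, v), 7) = Add(7, Mul(E, v)))
R = Rational(-73, 3) (R = Mul(Rational(1, 3), Add(Mul(Add(-4, 0), 9), Mul(-1, 37))) = Mul(Rational(1, 3), Add(Mul(-4, 9), -37)) = Mul(Rational(1, 3), Add(-36, -37)) = Mul(Rational(1, 3), -73) = Rational(-73, 3) ≈ -24.333)
Function('J')(M, z) = Rational(-73, 3)
Add(Add(Mul(Mul(-27, Function('A')(-4, 5)), -40), -84717), Function('J')(-108, 369)) = Add(Add(Mul(Mul(-27, Add(7, Mul(5, -4))), -40), -84717), Rational(-73, 3)) = Add(Add(Mul(Mul(-27, Add(7, -20)), -40), -84717), Rational(-73, 3)) = Add(Add(Mul(Mul(-27, -13), -40), -84717), Rational(-73, 3)) = Add(Add(Mul(351, -40), -84717), Rational(-73, 3)) = Add(Add(-14040, -84717), Rational(-73, 3)) = Add(-98757, Rational(-73, 3)) = Rational(-296344, 3)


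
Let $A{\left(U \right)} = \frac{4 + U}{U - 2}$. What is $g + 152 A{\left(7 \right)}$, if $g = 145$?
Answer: $\frac{2397}{5} \approx 479.4$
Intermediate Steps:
$A{\left(U \right)} = \frac{4 + U}{-2 + U}$
$g + 152 A{\left(7 \right)} = 145 + 152 \frac{4 + 7}{-2 + 7} = 145 + 152 \cdot \frac{1}{5} \cdot 11 = 145 + 152 \cdot \frac{11}{5} = 145 + \frac{1672}{5} = \frac{2397}{5}$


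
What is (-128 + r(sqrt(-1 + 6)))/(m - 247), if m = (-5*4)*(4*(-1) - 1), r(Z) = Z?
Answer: 128/147 - sqrt(5)/147 ≈ 0.85554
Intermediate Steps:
m = 100 (m = -20*(-4 - 1) = -20*(-5) = 100)
(-128 + r(sqrt(-1 + 6)))/(m - 247) = (-128 + sqrt(-1 + 6))/(100 - 247) = (-128 + sqrt(5))/(-147) = (-128 + sqrt(5))*(-1/147) = 128/147 - sqrt(5)/147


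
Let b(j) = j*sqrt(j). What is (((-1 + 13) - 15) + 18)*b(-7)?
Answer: -105*I*sqrt(7) ≈ -277.8*I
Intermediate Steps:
b(j) = j**(3/2)
(((-1 + 13) - 15) + 18)*b(-7) = (((-1 + 13) - 15) + 18)*(-7)**(3/2) = ((12 - 15) + 18)*(-7*I*sqrt(7)) = (-3 + 18)*(-7*I*sqrt(7)) = 15*(-7*I*sqrt(7)) = -105*I*sqrt(7)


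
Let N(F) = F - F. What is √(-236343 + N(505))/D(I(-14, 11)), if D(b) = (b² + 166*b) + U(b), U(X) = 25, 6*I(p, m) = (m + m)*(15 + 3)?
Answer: I*√236343/15337 ≈ 0.031698*I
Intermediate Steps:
I(p, m) = 6*m (I(p, m) = ((m + m)*(15 + 3))/6 = ((2*m)*18)/6 = (36*m)/6 = 6*m)
N(F) = 0
D(b) = 25 + b² + 166*b (D(b) = (b² + 166*b) + 25 = 25 + b² + 166*b)
√(-236343 + N(505))/D(I(-14, 11)) = √(-236343 + 0)/(25 + (6*11)² + 166*(6*11)) = √(-236343)/(25 + 66² + 166*66) = (I*√236343)/(25 + 4356 + 10956) = (I*√236343)/15337 = (I*√236343)*(1/15337) = I*√236343/15337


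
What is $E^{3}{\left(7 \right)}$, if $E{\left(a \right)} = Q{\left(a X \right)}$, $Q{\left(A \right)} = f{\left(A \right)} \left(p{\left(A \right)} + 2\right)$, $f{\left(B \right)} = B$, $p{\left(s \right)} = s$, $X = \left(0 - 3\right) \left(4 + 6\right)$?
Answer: $83338924032000$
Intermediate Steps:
$X = -30$ ($X = \left(-3\right) 10 = -30$)
$Q{\left(A \right)} = A \left(2 + A\right)$ ($Q{\left(A \right)} = A \left(A + 2\right) = A \left(2 + A\right)$)
$E{\left(a \right)} = - 30 a \left(2 - 30 a\right)$ ($E{\left(a \right)} = a \left(-30\right) \left(2 + a \left(-30\right)\right) = - 30 a \left(2 - 30 a\right)$)
$E^{3}{\left(7 \right)} = \left(60 \cdot 7 \left(-1 + 15 \cdot 7\right)\right)^{3} = \left(60 \cdot 7 \left(-1 + 105\right)\right)^{3} = \left(60 \cdot 7 \cdot 104\right)^{3} = 43680^{3} = 83338924032000$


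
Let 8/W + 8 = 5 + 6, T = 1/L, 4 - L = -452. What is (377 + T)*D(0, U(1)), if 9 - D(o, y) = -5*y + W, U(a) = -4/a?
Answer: -7048433/1368 ≈ -5152.4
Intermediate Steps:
L = 456 (L = 4 - 1*(-452) = 4 + 452 = 456)
T = 1/456 ≈ 0.0021930
W = 8/3 (W = 8/(-8 + (5 + 6)) = 8/(-8 + 11) = 8/3 ≈ 2.6667)
D(o, y) = 19/3 + 5*y (D(o, y) = 9 - (-5*y + 8/3) = 9 - (8/3 - 5*y) = 9 + (-8/3 + 5*y) = 19/3 + 5*y)
(377 + T)*D(0, U(1)) = (377 + 1/456)*(19/3 + 5*(-4/1)) = 171913*(19/3 + 5*(-4*1))/456 = 171913*(19/3 + 5*(-4))/456 = 171913*(19/3 - 20)/456 = (171913/456)*(-41/3) = -7048433/1368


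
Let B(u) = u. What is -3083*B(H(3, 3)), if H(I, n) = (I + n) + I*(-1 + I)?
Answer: -36996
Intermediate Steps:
H(I, n) = I + n + I*(-1 + I)
-3083*B(H(3, 3)) = -3083*(3 + 3²) = -3083*(3 + 9) = -3083*12 = -36996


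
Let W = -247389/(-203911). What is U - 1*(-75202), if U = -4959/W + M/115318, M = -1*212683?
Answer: 676243843477245/9509468234 ≈ 71113.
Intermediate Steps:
W = 247389/203911 (W = -247389*(-1/203911) = 247389/203911 ≈ 1.2132)
M = -212683
U = -38887186656023/9509468234 (U = -4959/247389/203911 - 212683/115318 = -4959*203911/247389 - 212683*1/115318 = -337064883/82463 - 212683/115318 = -38887186656023/9509468234 ≈ -4089.3)
U - 1*(-75202) = -38887186656023/9509468234 - 1*(-75202) = -38887186656023/9509468234 + 75202 = 676243843477245/9509468234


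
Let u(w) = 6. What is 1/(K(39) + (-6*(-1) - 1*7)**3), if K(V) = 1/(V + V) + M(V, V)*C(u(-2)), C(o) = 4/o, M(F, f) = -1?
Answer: -26/43 ≈ -0.60465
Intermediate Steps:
K(V) = -2/3 + 1/(2*V) (K(V) = 1/(V + V) - 4/6 = 1/(2*V) - 4/6 = 1/(2*V) - 1*2/3 = 1/(2*V) - 2/3 = -2/3 + 1/(2*V))
1/(K(39) + (-6*(-1) - 1*7)**3) = 1/((1/6)*(3 - 4*39)/39 + (-6*(-1) - 1*7)**3) = 1/((1/6)*(1/39)*(3 - 156) + (6 - 7)**3) = 1/((1/6)*(1/39)*(-153) + (-1)**3) = 1/(-17/26 - 1) = 1/(-43/26) = -26/43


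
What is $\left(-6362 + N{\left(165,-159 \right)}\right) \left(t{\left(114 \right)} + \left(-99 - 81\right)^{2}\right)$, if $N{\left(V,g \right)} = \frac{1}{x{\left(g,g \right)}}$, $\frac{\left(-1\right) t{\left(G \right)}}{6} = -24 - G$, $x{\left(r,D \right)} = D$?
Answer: $- \frac{11204027484}{53} \approx -2.114 \cdot 10^{8}$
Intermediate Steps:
$t{\left(G \right)} = 144 + 6 G$ ($t{\left(G \right)} = - 6 \left(-24 - G\right) = 144 + 6 G$)
$N{\left(V,g \right)} = \frac{1}{g}$
$\left(-6362 + N{\left(165,-159 \right)}\right) \left(t{\left(114 \right)} + \left(-99 - 81\right)^{2}\right) = \left(-6362 + \frac{1}{-159}\right) \left(\left(144 + 6 \cdot 114\right) + \left(-99 - 81\right)^{2}\right) = \left(-6362 - \frac{1}{159}\right) \left(\left(144 + 684\right) + \left(-180\right)^{2}\right) = - \frac{1011559 \left(828 + 32400\right)}{159} = \left(- \frac{1011559}{159}\right) 33228 = - \frac{11204027484}{53}$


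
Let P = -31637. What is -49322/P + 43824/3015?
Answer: 511721906/31795185 ≈ 16.094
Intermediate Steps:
-49322/P + 43824/3015 = -49322/(-31637) + 43824/3015 = -49322*(-1/31637) + 43824*(1/3015) = 49322/31637 + 14608/1005 = 511721906/31795185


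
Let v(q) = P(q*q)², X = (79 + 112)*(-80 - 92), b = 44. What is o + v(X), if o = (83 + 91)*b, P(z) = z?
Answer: 1164788989299248872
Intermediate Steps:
X = -32852 (X = 191*(-172) = -32852)
o = 7656 (o = (83 + 91)*44 = 174*44 = 7656)
v(q) = q⁴ (v(q) = (q*q)² = (q²)² = q⁴)
o + v(X) = 7656 + (-32852)⁴ = 7656 + 1164788989299241216 = 1164788989299248872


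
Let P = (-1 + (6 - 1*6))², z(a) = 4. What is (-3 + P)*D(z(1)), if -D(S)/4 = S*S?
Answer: 128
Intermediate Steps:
P = 1 (P = (-1 + (6 - 6))² = (-1 + 0)² = (-1)² = 1)
D(S) = -4*S² (D(S) = -4*S*S = -4*S²)
(-3 + P)*D(z(1)) = (-3 + 1)*(-4*4²) = -(-8)*16 = -2*(-64) = 128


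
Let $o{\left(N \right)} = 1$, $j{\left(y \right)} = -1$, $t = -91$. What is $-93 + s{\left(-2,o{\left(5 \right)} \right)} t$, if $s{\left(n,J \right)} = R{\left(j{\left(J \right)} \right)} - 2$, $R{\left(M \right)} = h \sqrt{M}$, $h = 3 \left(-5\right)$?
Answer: $89 + 1365 i \approx 89.0 + 1365.0 i$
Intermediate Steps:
$h = -15$
$R{\left(M \right)} = - 15 \sqrt{M}$
$s{\left(n,J \right)} = -2 - 15 i$ ($s{\left(n,J \right)} = - 15 \sqrt{-1} - 2 = - 15 i - 2 = -2 - 15 i$)
$-93 + s{\left(-2,o{\left(5 \right)} \right)} t = -93 + \left(-2 - 15 i\right) \left(-91\right) = -93 + \left(182 + 1365 i\right) = 89 + 1365 i$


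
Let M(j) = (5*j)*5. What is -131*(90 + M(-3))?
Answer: -1965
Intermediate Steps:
M(j) = 25*j
-131*(90 + M(-3)) = -131*(90 + 25*(-3)) = -131*(90 - 75) = -131*15 = -1965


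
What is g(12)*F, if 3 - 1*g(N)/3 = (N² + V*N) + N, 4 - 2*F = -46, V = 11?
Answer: -21375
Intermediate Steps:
F = 25 (F = 2 - ½*(-46) = 2 + 23 = 25)
g(N) = 9 - 36*N - 3*N² (g(N) = 9 - 3*((N² + 11*N) + N) = 9 - 3*(N² + 12*N) = 9 + (-36*N - 3*N²) = 9 - 36*N - 3*N²)
g(12)*F = (9 - 36*12 - 3*12²)*25 = (9 - 432 - 3*144)*25 = (9 - 432 - 432)*25 = -855*25 = -21375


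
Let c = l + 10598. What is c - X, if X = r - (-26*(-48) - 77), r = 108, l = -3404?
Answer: 8257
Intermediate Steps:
X = -1063 (X = 108 - (-26*(-48) - 77) = 108 - (1248 - 77) = 108 - 1*1171 = 108 - 1171 = -1063)
c = 7194 (c = -3404 + 10598 = 7194)
c - X = 7194 - 1*(-1063) = 7194 + 1063 = 8257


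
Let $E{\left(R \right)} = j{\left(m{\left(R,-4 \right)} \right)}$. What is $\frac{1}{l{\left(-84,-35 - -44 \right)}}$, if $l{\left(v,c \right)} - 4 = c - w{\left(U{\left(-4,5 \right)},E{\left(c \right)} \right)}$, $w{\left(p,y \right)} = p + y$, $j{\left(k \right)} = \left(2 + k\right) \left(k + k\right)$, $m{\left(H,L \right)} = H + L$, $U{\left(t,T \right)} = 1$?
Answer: $- \frac{1}{58} \approx -0.017241$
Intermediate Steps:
$j{\left(k \right)} = 2 k \left(2 + k\right)$ ($j{\left(k \right)} = \left(2 + k\right) 2 k = 2 k \left(2 + k\right)$)
$E{\left(R \right)} = 2 \left(-4 + R\right) \left(-2 + R\right)$ ($E{\left(R \right)} = 2 \left(R - 4\right) \left(2 + \left(R - 4\right)\right) = 2 \left(-4 + R\right) \left(2 + \left(-4 + R\right)\right) = 2 \left(-4 + R\right) \left(-2 + R\right)$)
$l{\left(v,c \right)} = 3 + c - 2 \left(-4 + c\right) \left(-2 + c\right)$ ($l{\left(v,c \right)} = 4 - \left(1 - c + 2 \left(-4 + c\right) \left(-2 + c\right)\right) = 3 + c - 2 \left(-4 + c\right) \left(-2 + c\right)$)
$\frac{1}{l{\left(-84,-35 - -44 \right)}} = \frac{1}{-13 - 2 \left(-35 - -44\right)^{2} + 13 \left(-35 - -44\right)} = \frac{1}{-13 - 2 \left(-35 + 44\right)^{2} + 13 \left(-35 + 44\right)} = \frac{1}{-13 - 2 \cdot 9^{2} + 13 \cdot 9} = \frac{1}{-13 - 162 + 117} = \frac{1}{-58} = - \frac{1}{58}$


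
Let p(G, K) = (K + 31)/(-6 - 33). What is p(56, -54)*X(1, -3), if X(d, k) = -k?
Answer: 23/13 ≈ 1.7692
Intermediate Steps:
p(G, K) = -31/39 - K/39 (p(G, K) = (31 + K)/(-39) = (31 + K)*(-1/39) = -31/39 - K/39)
p(56, -54)*X(1, -3) = (-31/39 - 1/39*(-54))*(-1*(-3)) = (-31/39 + 18/13)*3 = (23/39)*3 = 23/13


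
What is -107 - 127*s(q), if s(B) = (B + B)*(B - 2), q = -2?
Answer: -2139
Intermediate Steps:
s(B) = 2*B*(-2 + B) (s(B) = (2*B)*(-2 + B) = 2*B*(-2 + B))
-107 - 127*s(q) = -107 - 254*(-2)*(-2 - 2) = -107 - 254*(-2)*(-4) = -107 - 127*16 = -107 - 2032 = -2139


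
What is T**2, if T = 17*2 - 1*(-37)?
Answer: 5041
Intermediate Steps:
T = 71 (T = 34 + 37 = 71)
T**2 = 71**2 = 5041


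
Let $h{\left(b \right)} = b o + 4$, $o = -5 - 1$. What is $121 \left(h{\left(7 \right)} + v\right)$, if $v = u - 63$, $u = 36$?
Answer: $-7865$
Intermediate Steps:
$o = -6$
$h{\left(b \right)} = 4 - 6 b$ ($h{\left(b \right)} = b \left(-6\right) + 4 = - 6 b + 4 = 4 - 6 b$)
$v = -27$ ($v = 36 - 63 = -27$)
$121 \left(h{\left(7 \right)} + v\right) = 121 \left(\left(4 - 42\right) - 27\right) = 121 \left(-38 - 27\right) = 121 \left(-65\right) = -7865$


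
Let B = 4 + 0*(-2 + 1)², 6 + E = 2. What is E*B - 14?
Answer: -30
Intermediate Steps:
E = -4 (E = -6 + 2 = -4)
B = 4 (B = 4 + 0*(-1)² = 4 + 0*1 = 4 + 0 = 4)
E*B - 14 = -4*4 - 14 = -16 - 14 = -30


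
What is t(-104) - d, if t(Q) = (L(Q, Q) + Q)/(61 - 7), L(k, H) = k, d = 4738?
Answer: -128030/27 ≈ -4741.9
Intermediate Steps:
t(Q) = Q/27 (t(Q) = (Q + Q)/(61 - 7) = (2*Q)/54 = (2*Q)*(1/54) = Q/27)
t(-104) - d = (1/27)*(-104) - 1*4738 = -104/27 - 4738 = -128030/27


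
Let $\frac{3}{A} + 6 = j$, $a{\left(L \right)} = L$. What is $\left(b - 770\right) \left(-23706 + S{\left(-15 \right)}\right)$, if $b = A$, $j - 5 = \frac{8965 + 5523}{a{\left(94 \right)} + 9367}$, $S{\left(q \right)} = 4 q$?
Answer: $\frac{91318644762}{5027} \approx 1.8166 \cdot 10^{7}$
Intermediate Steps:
$j = \frac{61793}{9461}$ ($j = 5 + \frac{8965 + 5523}{94 + 9367} = 5 + \frac{14488}{9461} = \frac{61793}{9461} \approx 6.5313$)
$A = \frac{28383}{5027}$ ($A = \frac{3}{-6 + \frac{61793}{9461}} = \frac{3}{\frac{5027}{9461}} = 3 \cdot \frac{9461}{5027} = \frac{28383}{5027} \approx 5.6461$)
$b = \frac{28383}{5027} \approx 5.6461$
$\left(b - 770\right) \left(-23706 + S{\left(-15 \right)}\right) = \left(\frac{28383}{5027} - 770\right) \left(-23706 + 4 \left(-15\right)\right) = - \frac{3842407 \left(-23706 - 60\right)}{5027} = \left(- \frac{3842407}{5027}\right) \left(-23766\right) = \frac{91318644762}{5027}$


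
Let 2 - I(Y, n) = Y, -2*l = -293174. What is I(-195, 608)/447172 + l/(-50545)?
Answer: -5958149509/2054755340 ≈ -2.8997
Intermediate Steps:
l = 146587 (l = -½*(-293174) = 146587)
I(Y, n) = 2 - Y
I(-195, 608)/447172 + l/(-50545) = (2 - 1*(-195))/447172 + 146587/(-50545) = (2 + 195)*(1/447172) + 146587*(-1/50545) = 197*(1/447172) - 146587/50545 = 197/447172 - 146587/50545 = -5958149509/2054755340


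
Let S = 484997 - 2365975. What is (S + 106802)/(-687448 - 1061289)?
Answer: 1774176/1748737 ≈ 1.0145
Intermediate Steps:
S = -1880978
(S + 106802)/(-687448 - 1061289) = (-1880978 + 106802)/(-687448 - 1061289) = -1774176/(-1748737) = -1774176*(-1/1748737) = 1774176/1748737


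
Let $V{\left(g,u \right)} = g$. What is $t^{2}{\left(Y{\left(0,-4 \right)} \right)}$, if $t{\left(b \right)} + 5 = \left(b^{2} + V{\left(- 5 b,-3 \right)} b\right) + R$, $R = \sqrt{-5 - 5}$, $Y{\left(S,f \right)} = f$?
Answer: $\left(69 - i \sqrt{10}\right)^{2} \approx 4751.0 - 436.39 i$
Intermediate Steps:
$R = i \sqrt{10}$ ($R = \sqrt{-10} = i \sqrt{10} \approx 3.1623 i$)
$t{\left(b \right)} = -5 - 4 b^{2} + i \sqrt{10}$ ($t{\left(b \right)} = -5 + \left(\left(b^{2} + - 5 b b\right) + i \sqrt{10}\right) = -5 + \left(\left(b^{2} - 5 b^{2}\right) + i \sqrt{10}\right) = -5 - \left(4 b^{2} - i \sqrt{10}\right) = -5 - 4 b^{2} + i \sqrt{10}$)
$t^{2}{\left(Y{\left(0,-4 \right)} \right)} = \left(-5 - 4 \left(-4\right)^{2} + i \sqrt{10}\right)^{2} = \left(-5 - 64 + i \sqrt{10}\right)^{2} = \left(-69 + i \sqrt{10}\right)^{2}$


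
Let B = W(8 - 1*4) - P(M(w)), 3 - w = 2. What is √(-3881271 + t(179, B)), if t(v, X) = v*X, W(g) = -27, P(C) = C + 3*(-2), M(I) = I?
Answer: I*√3885209 ≈ 1971.1*I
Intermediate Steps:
w = 1 (w = 3 - 1*2 = 3 - 2 = 1)
P(C) = -6 + C (P(C) = C - 6 = -6 + C)
B = -22 (B = -27 - (-6 + 1) = -27 - 1*(-5) = -27 + 5 = -22)
t(v, X) = X*v
√(-3881271 + t(179, B)) = √(-3881271 - 22*179) = √(-3881271 - 3938) = √(-3885209) = I*√3885209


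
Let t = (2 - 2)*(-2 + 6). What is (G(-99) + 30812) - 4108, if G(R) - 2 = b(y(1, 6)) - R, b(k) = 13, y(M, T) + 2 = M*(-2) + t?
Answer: 26818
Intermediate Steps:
t = 0 (t = 0*4 = 0)
y(M, T) = -2 - 2*M (y(M, T) = -2 + (M*(-2) + 0) = -2 + (-2*M + 0) = -2 - 2*M)
G(R) = 15 - R (G(R) = 2 + (13 - R) = 15 - R)
(G(-99) + 30812) - 4108 = ((15 - 1*(-99)) + 30812) - 4108 = ((15 + 99) + 30812) - 4108 = (114 + 30812) - 4108 = 30926 - 4108 = 26818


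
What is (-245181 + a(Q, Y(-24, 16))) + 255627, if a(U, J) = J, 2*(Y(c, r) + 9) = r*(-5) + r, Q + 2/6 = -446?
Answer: 10405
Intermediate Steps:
Q = -1339/3 (Q = -⅓ - 446 = -1339/3 ≈ -446.33)
Y(c, r) = -9 - 2*r (Y(c, r) = -9 + (r*(-5) + r)/2 = -9 + (-5*r + r)/2 = -9 + (-4*r)/2 = -9 - 2*r)
(-245181 + a(Q, Y(-24, 16))) + 255627 = (-245181 + (-9 - 2*16)) + 255627 = (-245181 + (-9 - 32)) + 255627 = (-245181 - 41) + 255627 = -245222 + 255627 = 10405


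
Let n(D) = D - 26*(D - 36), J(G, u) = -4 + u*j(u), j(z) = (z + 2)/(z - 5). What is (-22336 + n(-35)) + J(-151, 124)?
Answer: -346761/17 ≈ -20398.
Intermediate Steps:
j(z) = (2 + z)/(-5 + z)
J(G, u) = -4 + u*(2 + u)/(-5 + u) (J(G, u) = -4 + u*((2 + u)/(-5 + u)) = -4 + u*(2 + u)/(-5 + u))
n(D) = 936 - 25*D (n(D) = D - 26*(-36 + D) = D - (-936 + 26*D) = D + (936 - 26*D) = 936 - 25*D)
(-22336 + n(-35)) + J(-151, 124) = (-22336 + (936 - 25*(-35))) + (20 + 124**2 - 2*124)/(-5 + 124) = (-22336 + (936 + 875)) + (20 + 15376 - 248)/119 = (-22336 + 1811) + (1/119)*15148 = -20525 + 2164/17 = -346761/17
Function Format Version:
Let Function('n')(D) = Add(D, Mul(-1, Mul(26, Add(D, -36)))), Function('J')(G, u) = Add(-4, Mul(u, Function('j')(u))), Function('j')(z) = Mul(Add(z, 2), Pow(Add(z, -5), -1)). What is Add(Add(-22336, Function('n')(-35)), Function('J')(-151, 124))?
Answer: Rational(-346761, 17) ≈ -20398.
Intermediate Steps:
Function('j')(z) = Mul(Pow(Add(-5, z), -1), Add(2, z)) (Function('j')(z) = Mul(Add(2, z), Pow(Add(-5, z), -1)) = Mul(Pow(Add(-5, z), -1), Add(2, z)))
Function('J')(G, u) = Add(-4, Mul(u, Pow(Add(-5, u), -1), Add(2, u))) (Function('J')(G, u) = Add(-4, Mul(u, Mul(Pow(Add(-5, u), -1), Add(2, u)))) = Add(-4, Mul(u, Pow(Add(-5, u), -1), Add(2, u))))
Function('n')(D) = Add(936, Mul(-25, D)) (Function('n')(D) = Add(D, Mul(-1, Mul(26, Add(-36, D)))) = Add(D, Mul(-1, Add(-936, Mul(26, D)))) = Add(D, Add(936, Mul(-26, D))) = Add(936, Mul(-25, D)))
Add(Add(-22336, Function('n')(-35)), Function('J')(-151, 124)) = Add(Add(-22336, Add(936, Mul(-25, -35))), Mul(Pow(Add(-5, 124), -1), Add(20, Pow(124, 2), Mul(-2, 124)))) = Add(Add(-22336, Add(936, 875)), Mul(Pow(119, -1), Add(20, 15376, -248))) = Add(Add(-22336, 1811), Mul(Rational(1, 119), 15148)) = Add(-20525, Rational(2164, 17)) = Rational(-346761, 17)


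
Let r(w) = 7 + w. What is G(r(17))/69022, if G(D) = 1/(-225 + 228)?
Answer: 1/207066 ≈ 4.8294e-6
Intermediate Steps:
G(D) = 1/3
G(r(17))/69022 = (1/3)/69022 = (1/3)*(1/69022) = 1/207066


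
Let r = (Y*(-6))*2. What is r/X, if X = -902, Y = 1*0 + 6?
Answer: 36/451 ≈ 0.079823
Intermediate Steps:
Y = 6 (Y = 0 + 6 = 6)
r = -72 (r = (6*(-6))*2 = -36*2 = -72)
r/X = -72/(-902) = -72*(-1/902) = 36/451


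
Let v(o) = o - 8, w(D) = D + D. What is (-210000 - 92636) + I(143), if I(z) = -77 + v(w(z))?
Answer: -302435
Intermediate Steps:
w(D) = 2*D
v(o) = -8 + o
I(z) = -85 + 2*z (I(z) = -77 + (-8 + 2*z) = -85 + 2*z)
(-210000 - 92636) + I(143) = (-210000 - 92636) + (-85 + 2*143) = -302636 + (-85 + 286) = -302636 + 201 = -302435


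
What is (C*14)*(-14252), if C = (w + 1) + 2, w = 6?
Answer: -1795752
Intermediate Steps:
C = 9 (C = (6 + 1) + 2 = 7 + 2 = 9)
(C*14)*(-14252) = (9*14)*(-14252) = 126*(-14252) = -1795752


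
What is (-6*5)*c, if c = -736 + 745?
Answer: -270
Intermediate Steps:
c = 9
(-6*5)*c = -6*5*9 = -30*9 = -270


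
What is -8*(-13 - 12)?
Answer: 200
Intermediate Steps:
-8*(-13 - 12) = -8*(-25) = 200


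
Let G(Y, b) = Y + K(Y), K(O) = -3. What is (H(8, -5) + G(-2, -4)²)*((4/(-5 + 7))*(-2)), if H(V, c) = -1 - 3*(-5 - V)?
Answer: -252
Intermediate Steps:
H(V, c) = 14 + 3*V (H(V, c) = -1 + (15 + 3*V) = 14 + 3*V)
G(Y, b) = -3 + Y (G(Y, b) = Y - 3 = -3 + Y)
(H(8, -5) + G(-2, -4)²)*((4/(-5 + 7))*(-2)) = ((14 + 3*8) + (-3 - 2)²)*((4/(-5 + 7))*(-2)) = ((14 + 24) + (-5)²)*((4/2)*(-2)) = (38 + 25)*((4*(½))*(-2)) = 63*(2*(-2)) = 63*(-4) = -252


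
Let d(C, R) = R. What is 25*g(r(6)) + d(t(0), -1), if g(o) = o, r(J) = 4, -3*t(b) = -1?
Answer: 99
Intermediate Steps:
t(b) = 1/3 (t(b) = -1/3*(-1) = 1/3)
25*g(r(6)) + d(t(0), -1) = 25*4 - 1 = 100 - 1 = 99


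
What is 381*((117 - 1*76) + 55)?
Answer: 36576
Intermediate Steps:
381*((117 - 1*76) + 55) = 381*((117 - 76) + 55) = 381*(41 + 55) = 381*96 = 36576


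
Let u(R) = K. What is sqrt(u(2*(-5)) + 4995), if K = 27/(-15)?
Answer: 3*sqrt(13870)/5 ≈ 70.663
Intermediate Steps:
K = -9/5 (K = 27*(-1/15) = -9/5 ≈ -1.8000)
u(R) = -9/5
sqrt(u(2*(-5)) + 4995) = sqrt(-9/5 + 4995) = sqrt(24966/5) = 3*sqrt(13870)/5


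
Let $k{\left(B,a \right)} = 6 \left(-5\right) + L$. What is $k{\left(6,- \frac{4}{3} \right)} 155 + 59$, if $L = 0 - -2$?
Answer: $-4281$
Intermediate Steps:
$L = 2$ ($L = 0 + 2 = 2$)
$k{\left(B,a \right)} = -28$ ($k{\left(B,a \right)} = 6 \left(-5\right) + 2 = -30 + 2 = -28$)
$k{\left(6,- \frac{4}{3} \right)} 155 + 59 = \left(-28\right) 155 + 59 = -4340 + 59 = -4281$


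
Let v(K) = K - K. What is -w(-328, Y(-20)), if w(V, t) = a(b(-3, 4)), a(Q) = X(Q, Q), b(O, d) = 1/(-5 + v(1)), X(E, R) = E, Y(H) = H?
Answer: ⅕ ≈ 0.20000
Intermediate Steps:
v(K) = 0
b(O, d) = -⅕ (b(O, d) = 1/(-5 + 0) = 1/(-5) = -⅕)
a(Q) = Q
w(V, t) = -⅕
-w(-328, Y(-20)) = -1*(-⅕) = ⅕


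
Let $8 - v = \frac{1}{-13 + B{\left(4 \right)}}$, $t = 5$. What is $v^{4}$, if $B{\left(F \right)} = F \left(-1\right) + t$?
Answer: $\frac{88529281}{20736} \approx 4269.4$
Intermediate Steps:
$B{\left(F \right)} = 5 - F$ ($B{\left(F \right)} = F \left(-1\right) + 5 = - F + 5 = 5 - F$)
$v = \frac{97}{12}$ ($v = 8 - \frac{1}{-13 + \left(5 - 4\right)} = 8 - \frac{1}{-13 + 1} = 8 - \frac{1}{-12} = 8 - - \frac{1}{12} = 8 + \frac{1}{12} = \frac{97}{12} \approx 8.0833$)
$v^{4} = \left(\frac{97}{12}\right)^{4} = \frac{88529281}{20736}$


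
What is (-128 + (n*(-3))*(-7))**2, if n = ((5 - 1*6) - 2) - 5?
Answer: 87616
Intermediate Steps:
n = -8 (n = ((5 - 6) - 2) - 5 = (-1 - 2) - 5 = -3 - 5 = -8)
(-128 + (n*(-3))*(-7))**2 = (-128 - 8*(-3)*(-7))**2 = (-128 + 24*(-7))**2 = (-128 - 168)**2 = (-296)**2 = 87616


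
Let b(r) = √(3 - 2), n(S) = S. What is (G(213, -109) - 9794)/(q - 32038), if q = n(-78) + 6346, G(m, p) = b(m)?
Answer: 9793/25770 ≈ 0.38002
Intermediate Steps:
b(r) = 1 (b(r) = √1 = 1)
G(m, p) = 1
q = 6268 (q = -78 + 6346 = 6268)
(G(213, -109) - 9794)/(q - 32038) = (1 - 9794)/(6268 - 32038) = -9793/(-25770) = -9793*(-1/25770) = 9793/25770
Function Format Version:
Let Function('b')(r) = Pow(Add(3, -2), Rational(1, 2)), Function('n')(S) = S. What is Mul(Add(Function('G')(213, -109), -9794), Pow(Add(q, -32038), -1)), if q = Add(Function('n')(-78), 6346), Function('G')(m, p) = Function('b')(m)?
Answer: Rational(9793, 25770) ≈ 0.38002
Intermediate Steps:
Function('b')(r) = 1 (Function('b')(r) = Pow(1, Rational(1, 2)) = 1)
Function('G')(m, p) = 1
q = 6268 (q = Add(-78, 6346) = 6268)
Mul(Add(Function('G')(213, -109), -9794), Pow(Add(q, -32038), -1)) = Mul(Add(1, -9794), Pow(Add(6268, -32038), -1)) = Mul(-9793, Pow(-25770, -1)) = Mul(-9793, Rational(-1, 25770)) = Rational(9793, 25770)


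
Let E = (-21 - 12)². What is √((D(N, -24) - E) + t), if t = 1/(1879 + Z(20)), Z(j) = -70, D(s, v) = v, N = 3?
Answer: 2*I*√101174154/603 ≈ 33.362*I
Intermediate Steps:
E = 1089 (E = (-33)² = 1089)
t = 1/1809 (t = 1/(1879 - 70) = 1/1809 ≈ 0.00055279)
√((D(N, -24) - E) + t) = √((-24 - 1*1089) + 1/1809) = √((-24 - 1089) + 1/1809) = √(-1113 + 1/1809) = √(-2013416/1809) = 2*I*√101174154/603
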